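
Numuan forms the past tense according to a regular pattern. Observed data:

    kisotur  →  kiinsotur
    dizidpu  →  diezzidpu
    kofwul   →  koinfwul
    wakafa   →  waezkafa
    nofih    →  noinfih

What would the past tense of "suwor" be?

dizidpu and kofwul both have last vowel 'u' yet inflect differently (diezzidpu, koinfwul), so the last vowel is not what conditions the rule; whether the stem ends in a vowel or a consonant is.
"suwor" ends in a consonant. The stems ending in a consonant (nofih → noinfih, kofwul → koinfwul, kisotur → kiinsotur) insert -in- after the first vowel.
The other pattern: stems ending in a vowel insert -ez- after the first vowel.
So suwor → suinwor.

suinwor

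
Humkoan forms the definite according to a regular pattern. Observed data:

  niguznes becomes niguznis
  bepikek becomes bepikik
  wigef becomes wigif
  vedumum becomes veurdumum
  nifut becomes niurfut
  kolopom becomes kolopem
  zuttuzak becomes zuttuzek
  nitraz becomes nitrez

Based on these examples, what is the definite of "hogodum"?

vedumum and kolopom both end in -m yet inflect differently (veurdumum, kolopem), so the final letter is not what conditions the rule; the last vowel is.
"hogodum" has last vowel 'u'. The stems whose last vowel is 'u' (vedumum → veurdumum, nifut → niurfut) insert -ur- after the first vowel.
So hogodum → hourgodum.

hourgodum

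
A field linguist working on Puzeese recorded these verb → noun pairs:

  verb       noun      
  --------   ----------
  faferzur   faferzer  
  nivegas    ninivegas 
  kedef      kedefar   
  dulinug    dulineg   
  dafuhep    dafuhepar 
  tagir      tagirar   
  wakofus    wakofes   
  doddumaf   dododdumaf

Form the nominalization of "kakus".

kakes

"kakus" has last vowel 'u'. The stems whose last vowel is 'u' (faferzur → faferzer, wakofus → wakofes, dulinug → dulineg) change the last vowel to 'e'.
The other patterns: stems whose last vowel is 'a' repeat the first consonant+vowel as a prefix; stems whose last vowel is 'e' or 'i' add -ar.
So kakus → kakes.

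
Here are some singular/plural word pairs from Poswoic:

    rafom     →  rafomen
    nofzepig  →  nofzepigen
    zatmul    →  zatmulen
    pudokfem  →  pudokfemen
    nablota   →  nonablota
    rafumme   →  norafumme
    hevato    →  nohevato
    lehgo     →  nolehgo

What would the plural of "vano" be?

novano

pudokfem and rafumme both have last vowel 'e' yet inflect differently (pudokfemen, norafumme), so the last vowel is not what conditions the rule; whether the stem ends in a vowel or a consonant is.
"vano" ends in a vowel. The stems ending in a vowel (nablota → nonablota, rafumme → norafumme, hevato → nohevato) add the prefix no-.
The other pattern: stems ending in a consonant add -en.
So vano → novano.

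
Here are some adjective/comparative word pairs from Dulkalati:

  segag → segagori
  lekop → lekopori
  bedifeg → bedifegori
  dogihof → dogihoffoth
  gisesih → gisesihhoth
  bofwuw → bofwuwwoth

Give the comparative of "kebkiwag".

lekop and dogihof both have last vowel 'o' yet inflect differently (lekopori, dogihoffoth), so the last vowel is not what conditions the rule; the final letter is.
"kebkiwag" ends in -g. The stems ending in -g (segag → segagori, bedifeg → bedifegori) add -ori.
The other pattern: stems ending in -f, -h or -w double the final consonant and add -oth.
So kebkiwag → kebkiwagori.

kebkiwagori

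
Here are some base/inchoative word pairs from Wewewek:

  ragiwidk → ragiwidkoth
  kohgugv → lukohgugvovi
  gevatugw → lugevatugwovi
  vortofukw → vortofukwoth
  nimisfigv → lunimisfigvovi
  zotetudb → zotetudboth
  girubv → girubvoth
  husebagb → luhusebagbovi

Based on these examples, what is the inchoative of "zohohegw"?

gevatugw and vortofukw both end in -w yet inflect differently (lugevatugwovi, vortofukwoth), so the final letter is not what conditions the rule; the second-to-last letter is.
"zohohegw" has second-to-last letter 'g'. The stems whose second-to-last letter is 'g' (kohgugv → lukohgugvovi, gevatugw → lugevatugwovi, nimisfigv → lunimisfigvovi) add lu- … -ovi around the stem.
The other pattern: stems whose second-to-last letter is 'b', 'd' or 'k' add -oth.
So zohohegw → luzohohegwovi.

luzohohegwovi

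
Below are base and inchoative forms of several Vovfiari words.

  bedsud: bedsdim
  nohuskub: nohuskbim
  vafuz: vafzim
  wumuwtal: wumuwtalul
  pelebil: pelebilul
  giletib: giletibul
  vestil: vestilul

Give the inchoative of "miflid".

miflidul

nohuskub and giletib both end in -b yet inflect differently (nohuskbim, giletibul), so the final letter is not what conditions the rule; the last vowel is.
"miflid" has last vowel 'i'. The stems whose last vowel is 'i' (pelebil → pelebilul, giletib → giletibul, vestil → vestilul) add -ul.
The other pattern: stems whose last vowel is 'u' delete the last vowel and add -im.
So miflid → miflidul.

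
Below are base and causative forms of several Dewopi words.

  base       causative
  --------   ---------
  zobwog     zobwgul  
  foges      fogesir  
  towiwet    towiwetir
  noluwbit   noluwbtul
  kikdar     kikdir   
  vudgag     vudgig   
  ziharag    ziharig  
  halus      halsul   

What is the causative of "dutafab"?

dutafib

"dutafab" has last vowel 'a'. The stems whose last vowel is 'a' (ziharag → ziharig, vudgag → vudgig, kikdar → kikdir) change the last vowel to 'i'.
The other patterns: stems whose last vowel is 'e' add -ir; stems whose last vowel is 'i', 'o' or 'u' delete the last vowel and add -ul.
So dutafab → dutafib.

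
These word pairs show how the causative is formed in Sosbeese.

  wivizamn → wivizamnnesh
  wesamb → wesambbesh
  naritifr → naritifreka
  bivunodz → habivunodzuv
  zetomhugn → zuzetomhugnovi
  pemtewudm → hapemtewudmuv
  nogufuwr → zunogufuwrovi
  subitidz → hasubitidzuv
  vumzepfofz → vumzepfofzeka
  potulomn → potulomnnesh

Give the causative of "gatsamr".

gatsamrresh

vumzepfofz and bivunodz both end in -z yet inflect differently (vumzepfofzeka, habivunodzuv), so the final letter is not what conditions the rule; the second-to-last letter is.
"gatsamr" has second-to-last letter 'm'. The stems whose second-to-last letter is 'm' (wesamb → wesambbesh, potulomn → potulomnnesh, wivizamn → wivizamnnesh) double the final consonant and add -esh.
The other patterns: stems whose second-to-last letter is 'f' add -eka; stems whose second-to-last letter is 'd' add ha- … -uv around the stem; stems whose second-to-last letter is 'g' or 'w' add zu- … -ovi around the stem.
So gatsamr → gatsamrresh.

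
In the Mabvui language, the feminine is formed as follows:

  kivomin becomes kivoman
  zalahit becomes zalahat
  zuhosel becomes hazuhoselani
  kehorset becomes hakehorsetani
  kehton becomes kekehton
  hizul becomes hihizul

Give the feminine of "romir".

romar

zalahit and kehorset both end in -t yet inflect differently (zalahat, hakehorsetani), so the final letter is not what conditions the rule; the last vowel is.
"romir" has last vowel 'i'. The stems whose last vowel is 'i' (kivomin → kivoman, zalahit → zalahat) change the last vowel to 'a'.
So romir → romar.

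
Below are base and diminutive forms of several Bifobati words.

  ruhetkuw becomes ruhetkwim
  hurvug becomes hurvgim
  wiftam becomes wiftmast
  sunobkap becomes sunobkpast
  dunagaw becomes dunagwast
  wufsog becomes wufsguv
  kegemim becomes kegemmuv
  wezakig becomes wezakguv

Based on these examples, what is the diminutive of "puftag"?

puftgast

"puftag" has last vowel 'a'. The stems whose last vowel is 'a' (wiftam → wiftmast, sunobkap → sunobkpast, dunagaw → dunagwast) delete the last vowel and add -ast.
So puftag → puftgast.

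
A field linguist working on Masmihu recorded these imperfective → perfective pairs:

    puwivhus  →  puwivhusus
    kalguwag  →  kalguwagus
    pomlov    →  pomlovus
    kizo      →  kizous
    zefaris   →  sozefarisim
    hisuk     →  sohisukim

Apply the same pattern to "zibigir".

puwivhus and zefaris both end in -s yet inflect differently (puwivhusus, sozefarisim), so the final letter is not what conditions the rule; the first letter is.
"zibigir" begins with z-. The one such stem in the data (zefaris → sozefarisim) adds so- … -im around the stem, so the same rule applies.
The other pattern: stems beginning with k- or p- add -us.
So zibigir → sozibigirim.

sozibigirim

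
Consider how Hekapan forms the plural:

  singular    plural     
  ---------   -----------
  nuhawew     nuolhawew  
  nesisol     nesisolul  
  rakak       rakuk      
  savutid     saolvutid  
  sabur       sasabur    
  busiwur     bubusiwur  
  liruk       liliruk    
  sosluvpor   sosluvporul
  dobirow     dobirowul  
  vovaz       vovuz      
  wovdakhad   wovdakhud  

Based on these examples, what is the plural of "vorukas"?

"vorukas" has last vowel 'a'. The stems whose last vowel is 'a' (wovdakhad → wovdakhud, rakak → rakuk, vovaz → vovuz) change the last vowel to 'u'.
So vorukas → vorukus.

vorukus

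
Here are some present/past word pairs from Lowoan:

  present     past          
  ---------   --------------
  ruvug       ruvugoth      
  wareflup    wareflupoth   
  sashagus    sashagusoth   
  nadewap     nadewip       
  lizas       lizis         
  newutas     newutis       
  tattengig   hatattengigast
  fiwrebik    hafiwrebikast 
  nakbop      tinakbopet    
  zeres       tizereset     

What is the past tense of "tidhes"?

wareflup and nadewap both end in -p yet inflect differently (wareflupoth, nadewip), so the final letter is not what conditions the rule; the last vowel is.
"tidhes" has last vowel 'e'. The one such stem in the data (zeres → tizereset) adds ti- … -et around the stem, so the same rule applies.
So tidhes → titidheset.

titidheset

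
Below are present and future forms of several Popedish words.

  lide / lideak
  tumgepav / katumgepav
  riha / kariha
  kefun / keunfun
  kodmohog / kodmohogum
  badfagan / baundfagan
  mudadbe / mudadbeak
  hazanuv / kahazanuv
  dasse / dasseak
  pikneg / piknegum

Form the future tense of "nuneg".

mudadbe and pikneg both have last vowel 'e' yet inflect differently (mudadbeak, piknegum), so the last vowel is not what conditions the rule; the final letter is.
"nuneg" ends in -g. The stems ending in -g (kodmohog → kodmohogum, pikneg → piknegum) add -um.
So nuneg → nunegum.

nunegum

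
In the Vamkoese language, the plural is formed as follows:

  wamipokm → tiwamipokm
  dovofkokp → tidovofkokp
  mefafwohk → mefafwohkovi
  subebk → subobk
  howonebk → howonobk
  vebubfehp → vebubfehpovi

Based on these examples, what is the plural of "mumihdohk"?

mumihdohkovi

mefafwohk and subebk both end in -k yet inflect differently (mefafwohkovi, subobk), so the final letter is not what conditions the rule; the second-to-last letter is.
"mumihdohk" has second-to-last letter 'h'. The stems whose second-to-last letter is 'h' (mefafwohk → mefafwohkovi, vebubfehp → vebubfehpovi) add -ovi.
So mumihdohk → mumihdohkovi.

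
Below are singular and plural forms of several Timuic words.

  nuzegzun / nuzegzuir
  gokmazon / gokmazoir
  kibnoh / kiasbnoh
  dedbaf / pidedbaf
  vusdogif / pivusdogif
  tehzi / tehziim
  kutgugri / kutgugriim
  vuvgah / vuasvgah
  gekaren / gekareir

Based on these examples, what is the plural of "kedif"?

kibnoh and gokmazon both have last vowel 'o' yet inflect differently (kiasbnoh, gokmazoir), so the last vowel is not what conditions the rule; the final letter is.
"kedif" ends in -f. The stems ending in -f (vusdogif → pivusdogif, dedbaf → pidedbaf) add the prefix pi-.
So kedif → pikedif.

pikedif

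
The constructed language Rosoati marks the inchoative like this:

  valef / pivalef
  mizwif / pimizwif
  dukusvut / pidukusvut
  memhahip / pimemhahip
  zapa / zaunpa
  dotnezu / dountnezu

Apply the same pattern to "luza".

luunza

dukusvut and dotnezu both have last vowel 'u' yet inflect differently (pidukusvut, dountnezu), so the last vowel is not what conditions the rule; whether the stem ends in a vowel or a consonant is.
"luza" ends in a vowel. The stems ending in a vowel (zapa → zaunpa, dotnezu → dountnezu) insert -un- after the first vowel.
So luza → luunza.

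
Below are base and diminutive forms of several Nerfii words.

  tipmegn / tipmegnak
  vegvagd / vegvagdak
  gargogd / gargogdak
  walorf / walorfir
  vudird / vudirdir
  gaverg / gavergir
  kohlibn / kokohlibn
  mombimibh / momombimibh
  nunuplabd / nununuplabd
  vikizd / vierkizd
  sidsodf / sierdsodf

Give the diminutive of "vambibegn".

vegvagd and vudird both end in -d yet inflect differently (vegvagdak, vudirdir), so the final letter is not what conditions the rule; the second-to-last letter is.
"vambibegn" has second-to-last letter 'g'. The stems whose second-to-last letter is 'g' (tipmegn → tipmegnak, vegvagd → vegvagdak, gargogd → gargogdak) add -ak.
So vambibegn → vambibegnak.

vambibegnak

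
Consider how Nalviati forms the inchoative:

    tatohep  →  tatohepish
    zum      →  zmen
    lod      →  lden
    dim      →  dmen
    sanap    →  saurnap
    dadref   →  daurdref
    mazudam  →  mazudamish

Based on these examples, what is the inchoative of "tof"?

sanap and tatohep both end in -p yet inflect differently (saurnap, tatohepish), so the final letter is not what conditions the rule; the number of vowels is.
"tof" has 1 vowel. The stems with 1 vowel (zum → zmen, dim → dmen, lod → lden) delete the last vowel and add -en.
So tof → tfen.

tfen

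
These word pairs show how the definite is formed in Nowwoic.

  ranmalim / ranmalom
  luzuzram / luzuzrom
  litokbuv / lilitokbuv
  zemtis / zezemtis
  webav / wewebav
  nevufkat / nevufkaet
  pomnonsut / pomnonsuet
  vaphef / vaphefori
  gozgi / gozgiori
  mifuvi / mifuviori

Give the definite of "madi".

madiori

ranmalim and zemtis both have last vowel 'i' yet inflect differently (ranmalom, zezemtis), so the last vowel is not what conditions the rule; the final letter is.
"madi" ends in -i. The stems ending in -i (gozgi → gozgiori, mifuvi → mifuviori) add -ori.
The other patterns: stems ending in -m change the last vowel to 'o'; stems ending in -s or -v repeat the first consonant+vowel as a prefix; stems ending in -t drop the final letter and add -et.
So madi → madiori.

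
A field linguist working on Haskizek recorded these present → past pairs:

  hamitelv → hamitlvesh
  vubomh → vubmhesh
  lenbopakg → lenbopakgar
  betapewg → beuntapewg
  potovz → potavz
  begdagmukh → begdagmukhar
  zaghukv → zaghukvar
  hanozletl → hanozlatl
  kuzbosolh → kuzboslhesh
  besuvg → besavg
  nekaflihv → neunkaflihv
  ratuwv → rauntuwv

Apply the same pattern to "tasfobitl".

vubomh and begdagmukh both end in -h yet inflect differently (vubmhesh, begdagmukhar), so the final letter is not what conditions the rule; the second-to-last letter is.
"tasfobitl" has second-to-last letter 't'. The one such stem in the data (hanozletl → hanozlatl) changes the last vowel to 'a' (as do besuvg, potovz), so the same rule applies.
So tasfobitl → tasfobatl.

tasfobatl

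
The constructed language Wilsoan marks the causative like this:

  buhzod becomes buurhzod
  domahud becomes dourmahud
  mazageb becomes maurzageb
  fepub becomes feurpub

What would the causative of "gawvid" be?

gaurwvid

Every pair shown (buhzod → buurhzod, domahud → dourmahud, mazageb → maurzageb, …) follows the same rule: insert -ur- after the first vowel.
So gawvid → gaurwvid.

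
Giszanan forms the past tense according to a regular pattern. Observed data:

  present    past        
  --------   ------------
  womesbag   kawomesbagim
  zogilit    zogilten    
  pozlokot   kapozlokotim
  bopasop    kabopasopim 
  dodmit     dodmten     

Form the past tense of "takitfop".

katakitfopim

"takitfop" has last vowel 'o'. The stems whose last vowel is 'o' (bopasop → kabopasopim, pozlokot → kapozlokotim) add ka- … -im around the stem.
The other pattern: stems whose last vowel is 'i' delete the last vowel and add -en.
So takitfop → katakitfopim.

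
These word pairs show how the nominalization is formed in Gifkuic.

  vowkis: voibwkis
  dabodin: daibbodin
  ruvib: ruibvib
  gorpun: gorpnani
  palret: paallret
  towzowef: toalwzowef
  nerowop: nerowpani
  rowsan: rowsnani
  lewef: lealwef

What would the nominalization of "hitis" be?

hiibtis

"hitis" has last vowel 'i'. The stems whose last vowel is 'i' (ruvib → ruibvib, vowkis → voibwkis, dabodin → daibbodin) insert -ib- after the first vowel.
So hitis → hiibtis.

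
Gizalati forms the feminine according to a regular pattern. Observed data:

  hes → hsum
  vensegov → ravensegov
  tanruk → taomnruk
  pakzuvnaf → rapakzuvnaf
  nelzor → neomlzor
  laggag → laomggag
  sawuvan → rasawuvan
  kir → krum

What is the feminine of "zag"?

zgum

kir and nelzor both end in -r yet inflect differently (krum, neomlzor), so the final letter is not what conditions the rule; the number of vowels is.
"zag" has 1 vowel. The stems with 1 vowel (hes → hsum, kir → krum) delete the last vowel and add -um.
So zag → zgum.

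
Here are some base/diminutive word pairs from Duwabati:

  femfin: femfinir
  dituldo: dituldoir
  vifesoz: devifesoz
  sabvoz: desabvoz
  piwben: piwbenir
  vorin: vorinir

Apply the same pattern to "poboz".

"poboz" ends in -z. The stems ending in -z (sabvoz → desabvoz, vifesoz → devifesoz) add the prefix de-.
The other pattern: stems ending in -n or -o add -ir.
So poboz → depoboz.

depoboz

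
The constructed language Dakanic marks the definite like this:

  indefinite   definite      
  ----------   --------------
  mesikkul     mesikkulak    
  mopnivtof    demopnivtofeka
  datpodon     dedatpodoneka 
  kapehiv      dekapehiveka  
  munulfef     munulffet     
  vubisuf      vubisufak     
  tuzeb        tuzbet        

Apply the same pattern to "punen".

punnet

vubisuf and munulfef both end in -f yet inflect differently (vubisufak, munulffet), so the final letter is not what conditions the rule; the last vowel is.
"punen" has last vowel 'e'. The stems whose last vowel is 'e' (munulfef → munulffet, tuzeb → tuzbet) delete the last vowel and add -et.
The other patterns: stems whose last vowel is 'u' add -ak; stems whose last vowel is 'i' or 'o' add de- … -eka around the stem.
So punen → punnet.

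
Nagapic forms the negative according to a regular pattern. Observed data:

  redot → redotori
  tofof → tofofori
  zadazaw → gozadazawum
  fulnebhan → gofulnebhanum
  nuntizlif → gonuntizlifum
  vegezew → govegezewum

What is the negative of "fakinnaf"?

tofof and nuntizlif both end in -f yet inflect differently (tofofori, gonuntizlifum), so the final letter is not what conditions the rule; the last vowel is.
"fakinnaf" has last vowel 'a'. The stems whose last vowel is 'a' (zadazaw → gozadazawum, fulnebhan → gofulnebhanum) add go- … -um around the stem.
So fakinnaf → gofakinnafum.

gofakinnafum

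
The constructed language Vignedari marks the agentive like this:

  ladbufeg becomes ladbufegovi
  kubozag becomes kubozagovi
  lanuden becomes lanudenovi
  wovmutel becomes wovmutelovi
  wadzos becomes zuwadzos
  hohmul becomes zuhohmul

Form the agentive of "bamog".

zubamog

wovmutel and hohmul both end in -l yet inflect differently (wovmutelovi, zuhohmul), so the final letter is not what conditions the rule; the number of vowels is.
"bamog" has 2 vowels. The stems with 2 vowels (wadzos → zuwadzos, hohmul → zuhohmul) add the prefix zu-.
So bamog → zubamog.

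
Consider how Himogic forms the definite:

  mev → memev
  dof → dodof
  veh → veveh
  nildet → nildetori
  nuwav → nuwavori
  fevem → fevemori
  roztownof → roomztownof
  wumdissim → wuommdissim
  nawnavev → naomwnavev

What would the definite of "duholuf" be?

duomholuf

mev and nuwav both end in -v yet inflect differently (memev, nuwavori), so the final letter is not what conditions the rule; the number of vowels is.
"duholuf" has 3 vowels. The stems with 3 vowels (roztownof → roomztownof, wumdissim → wuommdissim, nawnavev → naomwnavev) insert -om- after the first vowel.
The other patterns: stems with 1 vowel repeat the first consonant+vowel as a prefix; stems with 2 vowels add -ori.
So duholuf → duomholuf.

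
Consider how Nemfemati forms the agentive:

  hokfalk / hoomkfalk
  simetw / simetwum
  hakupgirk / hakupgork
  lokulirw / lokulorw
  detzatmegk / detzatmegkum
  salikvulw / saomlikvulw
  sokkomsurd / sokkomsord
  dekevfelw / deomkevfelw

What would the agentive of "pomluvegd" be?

"pomluvegd" has second-to-last letter 'g'. The one such stem in the data (detzatmegk → detzatmegkum) adds -um, so the same rule applies.
So pomluvegd → pomluvegdum.

pomluvegdum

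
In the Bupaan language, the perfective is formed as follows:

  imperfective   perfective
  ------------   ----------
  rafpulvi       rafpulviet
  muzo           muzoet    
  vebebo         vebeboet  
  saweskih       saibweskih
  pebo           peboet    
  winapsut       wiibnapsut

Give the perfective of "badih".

baibdih

rafpulvi and saweskih both have last vowel 'i' yet inflect differently (rafpulviet, saibweskih), so the last vowel is not what conditions the rule; whether the stem ends in a vowel or a consonant is.
"badih" ends in a consonant. The stems ending in a consonant (saweskih → saibweskih, winapsut → wiibnapsut) insert -ib- after the first vowel.
So badih → baibdih.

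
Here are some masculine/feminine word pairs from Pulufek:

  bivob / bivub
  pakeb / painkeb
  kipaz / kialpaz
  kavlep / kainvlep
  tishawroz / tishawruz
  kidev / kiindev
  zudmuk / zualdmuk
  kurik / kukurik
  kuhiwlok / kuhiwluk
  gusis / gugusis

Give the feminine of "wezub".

pakeb and bivob both end in -b yet inflect differently (painkeb, bivub), so the final letter is not what conditions the rule; the last vowel is.
"wezub" has last vowel 'u'. The one such stem in the data (zudmuk → zualdmuk) inserts -al- after the first vowel (as does kipaz), so the same rule applies.
So wezub → wealzub.

wealzub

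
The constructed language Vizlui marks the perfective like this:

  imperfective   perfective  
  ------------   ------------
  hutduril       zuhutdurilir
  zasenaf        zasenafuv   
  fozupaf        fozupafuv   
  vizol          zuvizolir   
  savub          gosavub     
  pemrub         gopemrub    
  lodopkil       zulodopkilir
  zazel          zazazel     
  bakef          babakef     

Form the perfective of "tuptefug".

vizol and zazel both end in -l yet inflect differently (zuvizolir, zazazel), so the final letter is not what conditions the rule; the last vowel is.
"tuptefug" has last vowel 'u'. The stems whose last vowel is 'u' (pemrub → gopemrub, savub → gosavub) add the prefix go-.
So tuptefug → gotuptefug.

gotuptefug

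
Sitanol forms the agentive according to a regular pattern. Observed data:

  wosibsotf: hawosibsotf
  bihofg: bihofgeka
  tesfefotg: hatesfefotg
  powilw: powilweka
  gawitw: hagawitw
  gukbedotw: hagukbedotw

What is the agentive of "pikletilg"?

pikletilgeka

gawitw and powilw both end in -w yet inflect differently (hagawitw, powilweka), so the final letter is not what conditions the rule; the second-to-last letter is.
"pikletilg" has second-to-last letter 'l'. The one such stem in the data (powilw → powilweka) adds -eka, so the same rule applies.
So pikletilg → pikletilgeka.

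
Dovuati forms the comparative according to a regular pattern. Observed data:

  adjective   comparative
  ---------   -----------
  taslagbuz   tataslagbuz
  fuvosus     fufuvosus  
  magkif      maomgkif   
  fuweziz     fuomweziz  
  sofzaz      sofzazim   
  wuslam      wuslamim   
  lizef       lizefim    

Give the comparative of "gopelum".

taslagbuz and fuweziz both end in -z yet inflect differently (tataslagbuz, fuomweziz), so the final letter is not what conditions the rule; the last vowel is.
"gopelum" has last vowel 'u'. The stems whose last vowel is 'u' (taslagbuz → tataslagbuz, fuvosus → fufuvosus) repeat the first consonant+vowel as a prefix.
The other patterns: stems whose last vowel is 'i' insert -om- after the first vowel; stems whose last vowel is 'a' or 'e' add -im.
So gopelum → gogopelum.

gogopelum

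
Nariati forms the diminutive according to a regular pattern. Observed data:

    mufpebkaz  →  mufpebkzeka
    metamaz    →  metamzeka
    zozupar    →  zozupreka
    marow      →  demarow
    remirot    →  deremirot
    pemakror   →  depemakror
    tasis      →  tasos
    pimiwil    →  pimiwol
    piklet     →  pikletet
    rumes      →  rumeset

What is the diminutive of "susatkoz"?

zozupar and pemakror both end in -r yet inflect differently (zozupreka, depemakror), so the final letter is not what conditions the rule; the last vowel is.
"susatkoz" has last vowel 'o'. The stems whose last vowel is 'o' (marow → demarow, remirot → deremirot, pemakror → depemakror) add the prefix de-.
So susatkoz → desusatkoz.

desusatkoz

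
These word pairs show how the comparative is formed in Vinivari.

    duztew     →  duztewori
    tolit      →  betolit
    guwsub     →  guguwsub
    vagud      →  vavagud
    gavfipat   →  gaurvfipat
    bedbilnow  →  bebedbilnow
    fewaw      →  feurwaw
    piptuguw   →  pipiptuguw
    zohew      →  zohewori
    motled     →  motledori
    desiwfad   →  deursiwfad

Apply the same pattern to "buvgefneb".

buvgefnebori

fewaw and zohew both end in -w yet inflect differently (feurwaw, zohewori), so the final letter is not what conditions the rule; the last vowel is.
"buvgefneb" has last vowel 'e'. The stems whose last vowel is 'e' (zohew → zohewori, duztew → duztewori, motled → motledori) add -ori.
The other patterns: stems whose last vowel is 'a' insert -ur- after the first vowel; stems whose last vowel is 'u' repeat the first consonant+vowel as a prefix; stems whose last vowel is 'i' or 'o' add the prefix be-.
So buvgefneb → buvgefnebori.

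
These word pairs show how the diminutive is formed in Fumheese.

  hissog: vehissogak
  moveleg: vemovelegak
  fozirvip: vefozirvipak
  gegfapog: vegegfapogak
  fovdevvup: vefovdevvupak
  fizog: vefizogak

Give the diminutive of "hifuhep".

Every pair shown (hissog → vehissogak, moveleg → vemovelegak, fozirvip → vefozirvipak, …) follows the same rule: add ve- … -ak around the stem.
So hifuhep → vehifuhepak.

vehifuhepak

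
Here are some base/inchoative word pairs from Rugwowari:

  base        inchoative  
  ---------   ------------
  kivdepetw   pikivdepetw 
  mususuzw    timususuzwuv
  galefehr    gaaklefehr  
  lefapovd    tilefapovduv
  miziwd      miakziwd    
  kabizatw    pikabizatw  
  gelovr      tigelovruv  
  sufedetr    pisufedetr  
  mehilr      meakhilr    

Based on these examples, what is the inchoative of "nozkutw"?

mususuzw and kabizatw both end in -w yet inflect differently (timususuzwuv, pikabizatw), so the final letter is not what conditions the rule; the second-to-last letter is.
"nozkutw" has second-to-last letter 't'. The stems whose second-to-last letter is 't' (kabizatw → pikabizatw, kivdepetw → pikivdepetw, sufedetr → pisufedetr) add the prefix pi-.
The other patterns: stems whose second-to-last letter is 'v' or 'z' add ti- … -uv around the stem; stems whose second-to-last letter is 'h', 'l' or 'w' insert -ak- after the first vowel.
So nozkutw → pinozkutw.

pinozkutw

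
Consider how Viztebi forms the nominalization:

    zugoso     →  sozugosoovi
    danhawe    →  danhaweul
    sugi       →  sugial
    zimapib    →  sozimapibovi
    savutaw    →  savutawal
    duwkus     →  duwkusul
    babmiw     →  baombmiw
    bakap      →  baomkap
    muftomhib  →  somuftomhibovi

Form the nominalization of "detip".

detipul

"detip" begins with d-. The stems beginning with d- (duwkus → duwkusul, danhawe → danhaweul) add -ul.
So detip → detipul.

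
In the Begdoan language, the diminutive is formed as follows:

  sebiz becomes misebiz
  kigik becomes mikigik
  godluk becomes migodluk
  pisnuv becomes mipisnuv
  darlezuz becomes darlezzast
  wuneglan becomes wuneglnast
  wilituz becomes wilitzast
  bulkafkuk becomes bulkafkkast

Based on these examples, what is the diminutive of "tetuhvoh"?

tetuhvhast

sebiz and darlezuz both end in -z yet inflect differently (misebiz, darlezzast), so the final letter is not what conditions the rule; the number of vowels is.
"tetuhvoh" has 3 vowels. The stems with 3 vowels (darlezuz → darlezzast, wuneglan → wuneglnast, wilituz → wilitzast) delete the last vowel and add -ast.
The other pattern: stems with 2 vowels add the prefix mi-.
So tetuhvoh → tetuhvhast.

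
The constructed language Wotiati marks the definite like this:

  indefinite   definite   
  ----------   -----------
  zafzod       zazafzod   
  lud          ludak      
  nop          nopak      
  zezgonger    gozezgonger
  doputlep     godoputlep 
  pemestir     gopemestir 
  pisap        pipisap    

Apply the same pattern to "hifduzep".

gohifduzep

nop and pisap both end in -p yet inflect differently (nopak, pipisap), so the final letter is not what conditions the rule; the number of vowels is.
"hifduzep" has 3 vowels. The stems with 3 vowels (pemestir → gopemestir, doputlep → godoputlep, zezgonger → gozezgonger) add the prefix go-.
The other patterns: stems with 1 vowel add -ak; stems with 2 vowels repeat the first consonant+vowel as a prefix.
So hifduzep → gohifduzep.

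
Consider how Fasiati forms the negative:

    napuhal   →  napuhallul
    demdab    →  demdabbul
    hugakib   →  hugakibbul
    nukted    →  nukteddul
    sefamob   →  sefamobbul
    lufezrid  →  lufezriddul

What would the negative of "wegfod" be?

wegfoddul

Every pair shown (napuhal → napuhallul, demdab → demdabbul, hugakib → hugakibbul, …) follows the same rule: double the final consonant and add -ul.
So wegfod → wegfoddul.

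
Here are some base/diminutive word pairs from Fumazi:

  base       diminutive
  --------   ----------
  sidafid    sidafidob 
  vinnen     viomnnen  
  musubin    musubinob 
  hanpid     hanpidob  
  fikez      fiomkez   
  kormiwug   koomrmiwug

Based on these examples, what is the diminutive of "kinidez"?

"kinidez" has last vowel 'e'. The stems whose last vowel is 'e' (vinnen → viomnnen, fikez → fiomkez) insert -om- after the first vowel.
The other pattern: stems whose last vowel is 'i' add -ob.
So kinidez → kiomnidez.

kiomnidez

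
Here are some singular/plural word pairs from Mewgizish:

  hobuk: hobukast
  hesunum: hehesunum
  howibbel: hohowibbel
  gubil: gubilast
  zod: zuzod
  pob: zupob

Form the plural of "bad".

"bad" has 1 vowel. The stems with 1 vowel (zod → zuzod, pob → zupob) add the prefix zu-.
The other patterns: stems with 2 vowels add -ast; stems with 3 vowels repeat the first consonant+vowel as a prefix.
So bad → zubad.

zubad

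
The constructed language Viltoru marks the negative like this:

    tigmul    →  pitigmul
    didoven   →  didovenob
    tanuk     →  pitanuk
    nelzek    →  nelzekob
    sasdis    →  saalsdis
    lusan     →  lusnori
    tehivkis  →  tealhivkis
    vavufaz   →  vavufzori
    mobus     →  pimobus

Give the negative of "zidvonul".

mobus and tehivkis both end in -s yet inflect differently (pimobus, tealhivkis), so the final letter is not what conditions the rule; the last vowel is.
"zidvonul" has last vowel 'u'. The stems whose last vowel is 'u' (mobus → pimobus, tanuk → pitanuk, tigmul → pitigmul) add the prefix pi-.
So zidvonul → pizidvonul.

pizidvonul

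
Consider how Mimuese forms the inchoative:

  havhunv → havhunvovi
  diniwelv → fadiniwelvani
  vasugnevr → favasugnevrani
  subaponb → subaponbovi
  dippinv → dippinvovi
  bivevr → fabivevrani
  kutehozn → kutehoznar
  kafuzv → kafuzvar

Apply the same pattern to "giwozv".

giwozvar

"giwozv" has second-to-last letter 'z'. The stems whose second-to-last letter is 'z' (kutehozn → kutehoznar, kafuzv → kafuzvar) add -ar.
The other patterns: stems whose second-to-last letter is 'n' add -ovi; stems whose second-to-last letter is 'l' or 'v' add fa- … -ani around the stem.
So giwozv → giwozvar.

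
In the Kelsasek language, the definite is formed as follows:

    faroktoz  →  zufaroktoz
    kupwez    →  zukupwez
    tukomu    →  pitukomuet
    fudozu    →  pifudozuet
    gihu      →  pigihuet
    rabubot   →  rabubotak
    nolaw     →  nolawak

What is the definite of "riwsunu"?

faroktoz and rabubot both have last vowel 'o' yet inflect differently (zufaroktoz, rabubotak), so the last vowel is not what conditions the rule; the final letter is.
"riwsunu" ends in -u. The stems ending in -u (tukomu → pitukomuet, fudozu → pifudozuet, gihu → pigihuet) add pi- … -et around the stem.
The other patterns: stems ending in -z add the prefix zu-; stems ending in -t or -w add -ak.
So riwsunu → piriwsunuet.

piriwsunuet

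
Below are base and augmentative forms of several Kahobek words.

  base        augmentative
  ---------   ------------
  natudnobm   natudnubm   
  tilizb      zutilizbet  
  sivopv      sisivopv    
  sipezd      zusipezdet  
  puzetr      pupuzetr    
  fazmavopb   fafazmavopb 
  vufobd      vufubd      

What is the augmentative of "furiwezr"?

zufuriwezret

vufobd and sipezd both end in -d yet inflect differently (vufubd, zusipezdet), so the final letter is not what conditions the rule; the second-to-last letter is.
"furiwezr" has second-to-last letter 'z'. The stems whose second-to-last letter is 'z' (tilizb → zutilizbet, sipezd → zusipezdet) add zu- … -et around the stem.
So furiwezr → zufuriwezret.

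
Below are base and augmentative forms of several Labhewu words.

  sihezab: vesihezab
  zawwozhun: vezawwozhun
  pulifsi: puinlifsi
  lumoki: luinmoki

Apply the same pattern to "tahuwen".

vetahuwen

sihezab and pulifsi both have 3 vowels yet inflect differently (vesihezab, puinlifsi), so the number of vowels is not what conditions the rule; whether the stem ends in a vowel or a consonant is.
"tahuwen" ends in a consonant. The stems ending in a consonant (sihezab → vesihezab, zawwozhun → vezawwozhun) add the prefix ve-.
So tahuwen → vetahuwen.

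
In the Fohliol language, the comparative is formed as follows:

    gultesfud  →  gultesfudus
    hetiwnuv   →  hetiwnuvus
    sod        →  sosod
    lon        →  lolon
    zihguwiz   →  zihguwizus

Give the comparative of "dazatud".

"dazatud" has 3 vowels. The stems with 3 vowels (gultesfud → gultesfudus, zihguwiz → zihguwizus, hetiwnuv → hetiwnuvus) add -us.
The other pattern: stems with 1 vowel repeat the first consonant+vowel as a prefix.
So dazatud → dazatudus.

dazatudus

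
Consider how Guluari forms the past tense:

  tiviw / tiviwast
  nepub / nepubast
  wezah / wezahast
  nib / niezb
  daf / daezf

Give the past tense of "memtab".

memtabast

"memtab" has 2 vowels. The stems with 2 vowels (tiviw → tiviwast, nepub → nepubast, wezah → wezahast) add -ast.
So memtab → memtabast.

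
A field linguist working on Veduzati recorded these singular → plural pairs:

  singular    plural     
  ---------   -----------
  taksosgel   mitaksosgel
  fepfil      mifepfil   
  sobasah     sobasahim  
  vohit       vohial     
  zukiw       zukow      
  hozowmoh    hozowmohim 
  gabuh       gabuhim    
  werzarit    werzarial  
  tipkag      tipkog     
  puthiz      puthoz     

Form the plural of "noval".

minoval

fepfil and vohit both have last vowel 'i' yet inflect differently (mifepfil, vohial), so the last vowel is not what conditions the rule; the final letter is.
"noval" ends in -l. The stems ending in -l (taksosgel → mitaksosgel, fepfil → mifepfil) add the prefix mi-.
The other patterns: stems ending in -t drop the final letter and add -al; stems ending in -h add -im; stems ending in -g, -w or -z change the last vowel to 'o'.
So noval → minoval.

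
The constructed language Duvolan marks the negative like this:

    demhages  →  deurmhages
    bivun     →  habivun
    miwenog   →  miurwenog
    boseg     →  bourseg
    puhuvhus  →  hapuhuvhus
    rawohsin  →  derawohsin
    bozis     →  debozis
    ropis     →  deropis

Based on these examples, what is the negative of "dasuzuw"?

hadasuzuw

puhuvhus and bozis both end in -s yet inflect differently (hapuhuvhus, debozis), so the final letter is not what conditions the rule; the last vowel is.
"dasuzuw" has last vowel 'u'. The stems whose last vowel is 'u' (bivun → habivun, puhuvhus → hapuhuvhus) add the prefix ha-.
So dasuzuw → hadasuzuw.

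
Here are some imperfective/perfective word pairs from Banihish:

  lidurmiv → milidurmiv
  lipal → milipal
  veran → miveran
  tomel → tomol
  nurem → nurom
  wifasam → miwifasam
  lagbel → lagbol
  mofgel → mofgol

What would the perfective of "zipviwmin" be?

mizipviwmin

"zipviwmin" has last vowel 'i'. The one such stem in the data (lidurmiv → milidurmiv) adds the prefix mi-, so the same rule applies.
The other pattern: stems whose last vowel is 'e' change the last vowel to 'o'.
So zipviwmin → mizipviwmin.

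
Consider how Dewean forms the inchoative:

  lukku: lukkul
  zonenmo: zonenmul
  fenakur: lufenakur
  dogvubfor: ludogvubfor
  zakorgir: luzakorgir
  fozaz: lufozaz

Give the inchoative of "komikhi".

lukku and fenakur both have last vowel 'u' yet inflect differently (lukkul, lufenakur), so the last vowel is not what conditions the rule; whether the stem ends in a vowel or a consonant is.
"komikhi" ends in a vowel. The stems ending in a vowel (lukku → lukkul, zonenmo → zonenmul) drop the final letter and add -ul.
The other pattern: stems ending in a consonant add the prefix lu-.
So komikhi → komikhul.

komikhul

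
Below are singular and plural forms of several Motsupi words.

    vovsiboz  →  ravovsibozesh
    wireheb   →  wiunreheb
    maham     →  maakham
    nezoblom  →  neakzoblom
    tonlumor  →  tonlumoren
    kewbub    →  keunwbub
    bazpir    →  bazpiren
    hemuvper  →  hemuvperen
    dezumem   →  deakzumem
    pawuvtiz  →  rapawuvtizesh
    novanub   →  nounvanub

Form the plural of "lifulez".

dezumem and hemuvper both have last vowel 'e' yet inflect differently (deakzumem, hemuvperen), so the last vowel is not what conditions the rule; the final letter is.
"lifulez" ends in -z. The stems ending in -z (vovsiboz → ravovsibozesh, pawuvtiz → rapawuvtizesh) add ra- … -esh around the stem.
The other patterns: stems ending in -m insert -ak- after the first vowel; stems ending in -r add -en; stems ending in -b insert -un- after the first vowel.
So lifulez → ralifulezesh.

ralifulezesh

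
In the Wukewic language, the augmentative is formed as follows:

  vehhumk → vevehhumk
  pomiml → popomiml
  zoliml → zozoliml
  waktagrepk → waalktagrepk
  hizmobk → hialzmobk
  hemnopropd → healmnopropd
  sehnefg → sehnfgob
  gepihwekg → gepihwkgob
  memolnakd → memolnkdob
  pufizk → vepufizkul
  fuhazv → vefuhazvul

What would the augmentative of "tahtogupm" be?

taalhtogupm

vehhumk and waktagrepk both end in -k yet inflect differently (vevehhumk, waalktagrepk), so the final letter is not what conditions the rule; the second-to-last letter is.
"tahtogupm" has second-to-last letter 'p'. The stems whose second-to-last letter is 'p' (waktagrepk → waalktagrepk, hemnopropd → healmnopropd) insert -al- after the first vowel.
The other patterns: stems whose second-to-last letter is 'm' repeat the first consonant+vowel as a prefix; stems whose second-to-last letter is 'f' or 'k' delete the last vowel and add -ob; stems whose second-to-last letter is 'z' add ve- … -ul around the stem.
So tahtogupm → taalhtogupm.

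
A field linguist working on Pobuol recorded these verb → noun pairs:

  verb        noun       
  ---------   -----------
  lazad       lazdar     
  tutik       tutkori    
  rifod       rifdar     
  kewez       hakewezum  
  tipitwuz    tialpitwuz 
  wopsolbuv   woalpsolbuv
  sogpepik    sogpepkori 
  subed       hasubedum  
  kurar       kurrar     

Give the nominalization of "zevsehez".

hazevsehezum

"zevsehez" has last vowel 'e'. The stems whose last vowel is 'e' (subed → hasubedum, kewez → hakewezum) add ha- … -um around the stem.
The other patterns: stems whose last vowel is 'a' or 'o' delete the last vowel and add -ar; stems whose last vowel is 'i' delete the last vowel and add -ori; stems whose last vowel is 'u' insert -al- after the first vowel.
So zevsehez → hazevsehezum.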